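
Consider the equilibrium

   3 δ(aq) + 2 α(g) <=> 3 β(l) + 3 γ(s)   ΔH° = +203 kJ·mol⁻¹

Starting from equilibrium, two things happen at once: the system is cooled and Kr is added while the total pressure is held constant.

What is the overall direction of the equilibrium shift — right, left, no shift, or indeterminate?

The forward reaction is endothermic. Lowering T favours the exothermic direction — shift to the left.
Adding inert gas at constant total pressure expands the volume and lowers every reacting partial pressure. With Δn_gas = 0 − 2 = -2, Q moves away from K toward the side with fewer gas moles, so the system shifts toward the side with more gas moles — to the left.
All effects act in the same direction — net shift to the left.

left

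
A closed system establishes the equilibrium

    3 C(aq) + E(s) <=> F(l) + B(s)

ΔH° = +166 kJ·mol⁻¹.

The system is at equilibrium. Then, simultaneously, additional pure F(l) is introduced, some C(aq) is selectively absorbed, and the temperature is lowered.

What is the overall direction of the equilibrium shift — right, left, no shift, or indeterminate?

left

F is a pure liquid; its activity is 1 regardless of amount, so Q is unaffected — no shift from this change.
Removing C (aq), a reactant, drives the reaction to the left.
The forward reaction is endothermic. Lowering T favours the exothermic direction — shift to the left.
Only the nonzero effect(s) matter; the net shift is to the left.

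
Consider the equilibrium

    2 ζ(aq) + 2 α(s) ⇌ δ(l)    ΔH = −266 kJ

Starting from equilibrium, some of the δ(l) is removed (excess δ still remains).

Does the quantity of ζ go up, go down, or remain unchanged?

unchanged

δ is a pure liquid; its activity is 1 regardless of amount, so Q is unaffected — no shift from this change.
No net shift occurs, so the amount of ζ is unchanged.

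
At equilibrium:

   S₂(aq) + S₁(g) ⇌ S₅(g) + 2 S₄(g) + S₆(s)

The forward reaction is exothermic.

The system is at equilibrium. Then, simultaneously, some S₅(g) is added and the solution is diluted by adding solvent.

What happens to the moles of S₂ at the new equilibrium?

Adding S₅ (g), a product, drives the reaction to the left.
Dilution lowers every aqueous concentration by the same factor. Δn_aq = 0 − 1 = -1, so the system shifts toward the side with more dissolved moles — to the left.
The net shift is to the left. S₂ is a reactant, so its amount increases.

increases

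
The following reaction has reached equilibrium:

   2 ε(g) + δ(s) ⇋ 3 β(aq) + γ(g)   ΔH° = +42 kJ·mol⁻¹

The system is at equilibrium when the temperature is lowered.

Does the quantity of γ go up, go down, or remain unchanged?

The forward reaction is endothermic. Lowering T favours the exothermic direction — shift to the left.
The net shift is to the left. γ is a product, so its amount decreases.

decreases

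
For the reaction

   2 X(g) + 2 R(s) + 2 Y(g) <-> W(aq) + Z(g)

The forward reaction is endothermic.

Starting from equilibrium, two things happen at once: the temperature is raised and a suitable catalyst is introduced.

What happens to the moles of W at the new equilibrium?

increases

The forward reaction is endothermic. Raising T favours the endothermic direction — shift to the right.
A catalyst speeds both forward and reverse rates equally; it changes neither Q nor K — no shift from this change.
The net shift is to the right. W is a product, so its amount increases.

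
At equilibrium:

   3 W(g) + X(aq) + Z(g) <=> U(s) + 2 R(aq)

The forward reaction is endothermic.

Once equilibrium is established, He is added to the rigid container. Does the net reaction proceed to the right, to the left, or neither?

At constant volume, adding an inert gas leaves every reacting species' partial pressure unchanged, so Q is unchanged — no shift from this change.

no shift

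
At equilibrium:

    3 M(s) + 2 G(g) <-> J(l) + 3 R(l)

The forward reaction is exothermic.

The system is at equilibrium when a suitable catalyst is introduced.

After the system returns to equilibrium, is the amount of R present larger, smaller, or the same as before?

A catalyst speeds both forward and reverse rates equally; it changes neither Q nor K — no shift from this change.
No net shift occurs, so the amount of R is unchanged.

unchanged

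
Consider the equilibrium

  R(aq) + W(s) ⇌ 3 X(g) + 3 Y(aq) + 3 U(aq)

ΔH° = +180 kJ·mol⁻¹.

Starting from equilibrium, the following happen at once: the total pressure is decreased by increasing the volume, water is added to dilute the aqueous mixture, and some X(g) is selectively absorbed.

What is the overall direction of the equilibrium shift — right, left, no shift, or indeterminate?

right

Gas moles: reactants 0, products 3 (Δn_gas = +3). Expansion shifts the system toward the side with more moles of gas — to the right.
Dilution lowers every aqueous concentration by the same factor. Δn_aq = 6 − 1 = +5, so the system shifts toward the side with more dissolved moles — to the right.
Removing X (g), a product, drives the reaction to the right.
All effects act in the same direction — net shift to the right.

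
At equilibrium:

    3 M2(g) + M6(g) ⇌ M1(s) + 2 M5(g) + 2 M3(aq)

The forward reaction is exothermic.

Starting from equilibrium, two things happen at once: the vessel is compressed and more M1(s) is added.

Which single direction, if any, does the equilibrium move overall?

Gas moles: reactants 4, products 2 (Δn_gas = -2). Compression shifts the system toward the side with fewer moles of gas — to the right.
M1 is a pure solid; its activity is 1 regardless of amount, so Q is unaffected — no shift from this change.
Only the nonzero effect(s) matter; the net shift is to the right.

right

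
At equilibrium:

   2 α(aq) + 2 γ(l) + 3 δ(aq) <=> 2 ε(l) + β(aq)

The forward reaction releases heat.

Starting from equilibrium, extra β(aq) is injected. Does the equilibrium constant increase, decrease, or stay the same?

The equilibrium constant depends only on temperature. This perturbation may move the position of equilibrium, but since T is unchanged, K itself is unchanged.

unchanged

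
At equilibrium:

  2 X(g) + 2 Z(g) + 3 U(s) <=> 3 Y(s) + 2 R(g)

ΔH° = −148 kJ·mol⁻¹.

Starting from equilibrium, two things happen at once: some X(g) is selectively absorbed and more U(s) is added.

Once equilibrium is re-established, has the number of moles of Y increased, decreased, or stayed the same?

Removing X (g), a reactant, drives the reaction to the left.
U is a pure solid; its activity is 1 regardless of amount, so Q is unaffected — no shift from this change.
The net shift is to the left. Y is a product, so its amount decreases.

decreases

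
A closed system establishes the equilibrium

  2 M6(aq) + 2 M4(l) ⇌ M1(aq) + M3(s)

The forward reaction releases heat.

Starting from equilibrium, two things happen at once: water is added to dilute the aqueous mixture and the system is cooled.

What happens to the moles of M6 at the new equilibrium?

cannot be determined

Dilution lowers every aqueous concentration by the same factor. Δn_aq = 1 − 2 = -1, so the system shifts toward the side with more dissolved moles — to the left.
The forward reaction is exothermic. Lowering T favours the exothermic direction — shift to the right.
The two effects oppose each other, so the net shift — and hence the change in M6 — cannot be determined from the given information.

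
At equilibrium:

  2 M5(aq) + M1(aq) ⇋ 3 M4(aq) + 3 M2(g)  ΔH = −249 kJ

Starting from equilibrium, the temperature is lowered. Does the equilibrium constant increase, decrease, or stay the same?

increases

K depends on temperature via the van 't Hoff relation. The forward reaction is exothermic, so lowering T increases K.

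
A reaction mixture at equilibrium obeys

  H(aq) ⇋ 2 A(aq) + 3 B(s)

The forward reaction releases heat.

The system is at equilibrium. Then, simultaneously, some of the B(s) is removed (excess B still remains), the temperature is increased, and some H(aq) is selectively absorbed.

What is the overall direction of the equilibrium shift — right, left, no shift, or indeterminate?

left

B is a pure solid; its activity is 1 regardless of amount, so Q is unaffected — no shift from this change.
The forward reaction is exothermic. Raising T favours the endothermic direction — shift to the left.
Removing H (aq), a reactant, drives the reaction to the left.
Only the nonzero effect(s) matter; the net shift is to the left.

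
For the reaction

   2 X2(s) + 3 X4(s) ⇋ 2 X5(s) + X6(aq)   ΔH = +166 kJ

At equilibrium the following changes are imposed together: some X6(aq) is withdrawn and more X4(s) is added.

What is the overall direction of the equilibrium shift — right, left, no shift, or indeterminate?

right

Removing X6 (aq), a product, drives the reaction to the right.
X4 is a pure solid; its activity is 1 regardless of amount, so Q is unaffected — no shift from this change.
Only the nonzero effect(s) matter; the net shift is to the right.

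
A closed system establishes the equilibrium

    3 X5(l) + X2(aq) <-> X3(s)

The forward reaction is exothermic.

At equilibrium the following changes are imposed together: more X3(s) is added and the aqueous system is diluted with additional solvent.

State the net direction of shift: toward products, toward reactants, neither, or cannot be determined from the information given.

left

X3 is a pure solid; its activity is 1 regardless of amount, so Q is unaffected — no shift from this change.
Dilution lowers every aqueous concentration by the same factor. Δn_aq = 0 − 1 = -1, so the system shifts toward the side with more dissolved moles — to the left.
Only the nonzero effect(s) matter; the net shift is to the left.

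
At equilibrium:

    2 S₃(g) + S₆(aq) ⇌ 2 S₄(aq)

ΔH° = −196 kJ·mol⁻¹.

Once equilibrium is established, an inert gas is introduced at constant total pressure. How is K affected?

unchanged

The equilibrium constant depends only on temperature. This perturbation may move the position of equilibrium, but since T is unchanged, K itself is unchanged.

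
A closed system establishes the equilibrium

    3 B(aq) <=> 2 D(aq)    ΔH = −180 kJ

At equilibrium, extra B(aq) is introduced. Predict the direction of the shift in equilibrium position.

Adding B (aq), a reactant, drives the reaction to the right.

right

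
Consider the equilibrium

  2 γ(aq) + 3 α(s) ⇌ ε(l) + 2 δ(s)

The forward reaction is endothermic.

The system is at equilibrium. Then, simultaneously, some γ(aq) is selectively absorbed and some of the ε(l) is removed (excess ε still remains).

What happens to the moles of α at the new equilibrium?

Removing γ (aq), a reactant, drives the reaction to the left.
ε is a pure liquid; its activity is 1 regardless of amount, so Q is unaffected — no shift from this change.
The net shift is to the left. α is a reactant, so its amount increases.

increases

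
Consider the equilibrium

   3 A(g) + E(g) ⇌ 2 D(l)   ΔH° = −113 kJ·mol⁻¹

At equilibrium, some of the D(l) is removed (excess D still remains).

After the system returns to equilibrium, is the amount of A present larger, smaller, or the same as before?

unchanged

D is a pure liquid; its activity is 1 regardless of amount, so Q is unaffected — no shift from this change.
No net shift occurs, so the amount of A is unchanged.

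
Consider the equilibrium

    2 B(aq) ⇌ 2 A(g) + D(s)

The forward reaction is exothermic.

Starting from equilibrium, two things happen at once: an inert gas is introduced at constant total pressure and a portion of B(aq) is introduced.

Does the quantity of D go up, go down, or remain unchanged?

increases

Adding inert gas at constant total pressure expands the volume and lowers every reacting partial pressure. With Δn_gas = 2 − 0 = +2, Q moves away from K toward the side with fewer gas moles, so the system shifts toward the side with more gas moles — to the right.
Adding B (aq), a reactant, drives the reaction to the right.
The net shift is to the right. D is a product, so its amount increases.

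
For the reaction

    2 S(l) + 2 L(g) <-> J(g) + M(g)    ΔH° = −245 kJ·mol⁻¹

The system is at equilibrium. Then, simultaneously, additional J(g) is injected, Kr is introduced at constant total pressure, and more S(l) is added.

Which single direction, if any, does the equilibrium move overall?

Adding J (g), a product, drives the reaction to the left.
Adding inert gas at constant total pressure expands the volume, scaling every reacting partial pressure by the same factor. Δn_gas = 2 − 2 = 0, so Q is unchanged — no shift.
S is a pure liquid; its activity is 1 regardless of amount, so Q is unaffected — no shift from this change.
Only the nonzero effect(s) matter; the net shift is to the left.

left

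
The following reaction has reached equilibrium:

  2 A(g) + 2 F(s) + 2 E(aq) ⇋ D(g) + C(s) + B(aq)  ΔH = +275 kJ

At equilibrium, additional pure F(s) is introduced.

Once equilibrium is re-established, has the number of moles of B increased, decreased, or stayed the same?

F is a pure solid; its activity is 1 regardless of amount, so Q is unaffected — no shift from this change.
No net shift occurs, so the amount of B is unchanged.

unchanged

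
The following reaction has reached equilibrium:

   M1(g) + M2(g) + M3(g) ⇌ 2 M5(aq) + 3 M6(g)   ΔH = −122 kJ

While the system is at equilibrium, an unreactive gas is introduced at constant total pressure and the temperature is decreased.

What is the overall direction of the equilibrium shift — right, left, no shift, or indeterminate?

right

Adding inert gas at constant total pressure expands the volume, scaling every reacting partial pressure by the same factor. Δn_gas = 3 − 3 = 0, so Q is unchanged — no shift.
The forward reaction is exothermic. Lowering T favours the exothermic direction — shift to the right.
Only the nonzero effect(s) matter; the net shift is to the right.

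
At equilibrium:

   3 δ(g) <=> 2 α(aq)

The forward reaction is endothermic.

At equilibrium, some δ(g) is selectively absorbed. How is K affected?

The equilibrium constant depends only on temperature. This perturbation may move the position of equilibrium, but since T is unchanged, K itself is unchanged.

unchanged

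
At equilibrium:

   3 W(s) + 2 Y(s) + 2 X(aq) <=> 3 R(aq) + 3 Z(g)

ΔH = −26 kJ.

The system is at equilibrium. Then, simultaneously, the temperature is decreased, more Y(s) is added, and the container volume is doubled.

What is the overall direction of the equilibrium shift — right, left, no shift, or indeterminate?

The forward reaction is exothermic. Lowering T favours the exothermic direction — shift to the right.
Y is a pure solid; its activity is 1 regardless of amount, so Q is unaffected — no shift from this change.
Gas moles: reactants 0, products 3 (Δn_gas = +3). Expansion shifts the system toward the side with more moles of gas — to the right.
Only the nonzero effect(s) matter; the net shift is to the right.

right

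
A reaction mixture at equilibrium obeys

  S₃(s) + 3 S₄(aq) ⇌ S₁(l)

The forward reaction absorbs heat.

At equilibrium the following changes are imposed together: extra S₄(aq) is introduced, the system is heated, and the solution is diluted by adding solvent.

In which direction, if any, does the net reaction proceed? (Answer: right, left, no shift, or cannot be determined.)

cannot be determined

Adding S₄ (aq), a reactant, drives the reaction to the right.
The forward reaction is endothermic. Raising T favours the endothermic direction — shift to the right.
Dilution lowers every aqueous concentration by the same factor. Δn_aq = 0 − 3 = -3, so the system shifts toward the side with more dissolved moles — to the left.
The individual effects push in opposite directions; without quantitative information the net direction cannot be determined.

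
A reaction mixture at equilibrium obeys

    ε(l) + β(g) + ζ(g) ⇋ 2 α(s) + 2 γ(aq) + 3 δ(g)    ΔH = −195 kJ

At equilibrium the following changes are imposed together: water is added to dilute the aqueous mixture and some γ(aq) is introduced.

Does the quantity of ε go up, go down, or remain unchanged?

cannot be determined

Dilution lowers every aqueous concentration by the same factor. Δn_aq = 2 − 0 = +2, so the system shifts toward the side with more dissolved moles — to the right.
Adding γ (aq), a product, drives the reaction to the left.
The two effects oppose each other, so the net shift — and hence the change in ε — cannot be determined from the given information.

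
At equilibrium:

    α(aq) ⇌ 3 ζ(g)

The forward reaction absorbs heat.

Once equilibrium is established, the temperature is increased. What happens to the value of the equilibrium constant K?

increases

K depends on temperature via the van 't Hoff relation. The forward reaction is endothermic, so raising T increases K.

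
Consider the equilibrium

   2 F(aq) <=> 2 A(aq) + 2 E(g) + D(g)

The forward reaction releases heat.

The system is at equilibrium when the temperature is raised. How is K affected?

K depends on temperature via the van 't Hoff relation. The forward reaction is exothermic, so raising T decreases K.

decreases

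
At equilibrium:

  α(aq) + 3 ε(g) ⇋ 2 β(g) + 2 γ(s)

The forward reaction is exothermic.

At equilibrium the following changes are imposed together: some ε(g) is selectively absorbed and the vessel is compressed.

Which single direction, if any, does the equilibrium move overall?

Removing ε (g), a reactant, drives the reaction to the left.
Gas moles: reactants 3, products 2 (Δn_gas = -1). Compression shifts the system toward the side with fewer moles of gas — to the right.
The individual effects push in opposite directions; without quantitative information the net direction cannot be determined.

cannot be determined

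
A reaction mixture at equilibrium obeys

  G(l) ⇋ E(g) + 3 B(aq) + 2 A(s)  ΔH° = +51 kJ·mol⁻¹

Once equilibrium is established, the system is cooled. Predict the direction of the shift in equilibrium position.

The forward reaction is endothermic. Lowering T favours the exothermic direction — shift to the left.

left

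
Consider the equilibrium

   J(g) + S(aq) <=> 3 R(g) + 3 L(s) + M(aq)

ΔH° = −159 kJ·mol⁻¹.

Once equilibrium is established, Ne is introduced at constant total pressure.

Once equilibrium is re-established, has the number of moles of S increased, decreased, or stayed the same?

decreases

Adding inert gas at constant total pressure expands the volume and lowers every reacting partial pressure. With Δn_gas = 3 − 1 = +2, Q moves away from K toward the side with fewer gas moles, so the system shifts toward the side with more gas moles — to the right.
The net shift is to the right. S is a reactant, so its amount decreases.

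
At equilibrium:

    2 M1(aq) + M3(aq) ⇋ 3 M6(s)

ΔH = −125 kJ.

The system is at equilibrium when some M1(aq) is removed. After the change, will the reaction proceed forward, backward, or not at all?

left

Removing M1 (aq), a reactant, drives the reaction to the left.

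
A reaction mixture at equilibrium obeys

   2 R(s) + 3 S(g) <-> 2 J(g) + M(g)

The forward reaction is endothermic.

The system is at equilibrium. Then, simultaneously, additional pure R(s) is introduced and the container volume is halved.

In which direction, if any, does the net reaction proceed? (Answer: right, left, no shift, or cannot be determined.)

no shift

R is a pure solid; its activity is 1 regardless of amount, so Q is unaffected — no shift from this change.
Gas moles: reactants 3, products 3. Δn_gas = 0, so a volume change leaves Q equal to K — no shift from this change.
None of the changes alters Q relative to K, so there is no net shift.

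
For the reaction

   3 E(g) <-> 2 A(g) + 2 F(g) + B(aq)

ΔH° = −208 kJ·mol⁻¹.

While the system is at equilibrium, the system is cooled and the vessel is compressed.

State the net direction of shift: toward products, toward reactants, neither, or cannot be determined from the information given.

The forward reaction is exothermic. Lowering T favours the exothermic direction — shift to the right.
Gas moles: reactants 3, products 4 (Δn_gas = +1). Compression shifts the system toward the side with fewer moles of gas — to the left.
The individual effects push in opposite directions; without quantitative information the net direction cannot be determined.

cannot be determined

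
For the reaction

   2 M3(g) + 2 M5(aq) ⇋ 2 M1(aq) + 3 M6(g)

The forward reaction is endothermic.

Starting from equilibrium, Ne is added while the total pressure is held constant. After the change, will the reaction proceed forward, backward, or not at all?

right

Adding inert gas at constant total pressure expands the volume and lowers every reacting partial pressure. With Δn_gas = 3 − 2 = +1, Q moves away from K toward the side with fewer gas moles, so the system shifts toward the side with more gas moles — to the right.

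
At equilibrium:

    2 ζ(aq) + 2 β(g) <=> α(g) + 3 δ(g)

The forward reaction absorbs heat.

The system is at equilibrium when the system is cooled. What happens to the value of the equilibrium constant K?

K depends on temperature via the van 't Hoff relation. The forward reaction is endothermic, so lowering T decreases K.

decreases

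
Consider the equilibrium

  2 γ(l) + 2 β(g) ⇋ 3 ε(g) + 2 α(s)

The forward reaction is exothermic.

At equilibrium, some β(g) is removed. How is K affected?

unchanged

The equilibrium constant depends only on temperature. This perturbation may move the position of equilibrium, but since T is unchanged, K itself is unchanged.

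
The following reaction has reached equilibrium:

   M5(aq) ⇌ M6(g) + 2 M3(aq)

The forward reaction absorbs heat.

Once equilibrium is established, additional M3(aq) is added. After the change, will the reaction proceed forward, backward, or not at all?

Adding M3 (aq), a product, drives the reaction to the left.

left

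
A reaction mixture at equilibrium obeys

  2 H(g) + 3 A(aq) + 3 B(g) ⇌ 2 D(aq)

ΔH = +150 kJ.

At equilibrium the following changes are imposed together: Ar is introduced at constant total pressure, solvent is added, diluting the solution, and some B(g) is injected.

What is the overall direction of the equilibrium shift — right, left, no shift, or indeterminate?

Adding inert gas at constant total pressure expands the volume and lowers every reacting partial pressure. With Δn_gas = 0 − 5 = -5, Q moves away from K toward the side with fewer gas moles, so the system shifts toward the side with more gas moles — to the left.
Dilution lowers every aqueous concentration by the same factor. Δn_aq = 2 − 3 = -1, so the system shifts toward the side with more dissolved moles — to the left.
Adding B (g), a reactant, drives the reaction to the right.
The individual effects push in opposite directions; without quantitative information the net direction cannot be determined.

cannot be determined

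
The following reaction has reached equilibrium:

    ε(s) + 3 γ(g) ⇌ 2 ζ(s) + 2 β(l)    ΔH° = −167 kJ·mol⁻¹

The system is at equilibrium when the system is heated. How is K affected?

K depends on temperature via the van 't Hoff relation. The forward reaction is exothermic, so raising T decreases K.

decreases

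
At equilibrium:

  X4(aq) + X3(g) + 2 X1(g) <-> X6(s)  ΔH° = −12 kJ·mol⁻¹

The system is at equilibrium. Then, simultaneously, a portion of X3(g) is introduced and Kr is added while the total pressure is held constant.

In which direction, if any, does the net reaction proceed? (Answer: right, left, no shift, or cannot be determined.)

Adding X3 (g), a reactant, drives the reaction to the right.
Adding inert gas at constant total pressure expands the volume and lowers every reacting partial pressure. With Δn_gas = 0 − 3 = -3, Q moves away from K toward the side with fewer gas moles, so the system shifts toward the side with more gas moles — to the left.
The individual effects push in opposite directions; without quantitative information the net direction cannot be determined.

cannot be determined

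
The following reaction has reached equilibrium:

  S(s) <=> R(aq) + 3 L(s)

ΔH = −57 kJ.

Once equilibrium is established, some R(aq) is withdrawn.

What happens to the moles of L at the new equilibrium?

Removing R (aq), a product, drives the reaction to the right.
The net shift is to the right. L is a product, so its amount increases.

increases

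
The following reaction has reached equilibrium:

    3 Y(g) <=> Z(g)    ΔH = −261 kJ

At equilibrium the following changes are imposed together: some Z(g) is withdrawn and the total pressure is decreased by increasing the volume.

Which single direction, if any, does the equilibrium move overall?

cannot be determined

Removing Z (g), a product, drives the reaction to the right.
Gas moles: reactants 3, products 1 (Δn_gas = -2). Expansion shifts the system toward the side with more moles of gas — to the left.
The individual effects push in opposite directions; without quantitative information the net direction cannot be determined.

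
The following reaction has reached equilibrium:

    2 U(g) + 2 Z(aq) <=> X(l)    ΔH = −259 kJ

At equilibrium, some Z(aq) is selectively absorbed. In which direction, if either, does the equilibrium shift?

Removing Z (aq), a reactant, drives the reaction to the left.

left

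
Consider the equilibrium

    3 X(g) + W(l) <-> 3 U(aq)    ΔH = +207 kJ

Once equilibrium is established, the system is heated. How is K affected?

K depends on temperature via the van 't Hoff relation. The forward reaction is endothermic, so raising T increases K.

increases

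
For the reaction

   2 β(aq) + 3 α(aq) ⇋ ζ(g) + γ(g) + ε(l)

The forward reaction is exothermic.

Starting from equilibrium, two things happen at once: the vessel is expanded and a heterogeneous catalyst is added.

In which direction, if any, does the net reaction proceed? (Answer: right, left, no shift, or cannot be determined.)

right

Gas moles: reactants 0, products 2 (Δn_gas = +2). Expansion shifts the system toward the side with more moles of gas — to the right.
A catalyst speeds both forward and reverse rates equally; it changes neither Q nor K — no shift from this change.
Only the nonzero effect(s) matter; the net shift is to the right.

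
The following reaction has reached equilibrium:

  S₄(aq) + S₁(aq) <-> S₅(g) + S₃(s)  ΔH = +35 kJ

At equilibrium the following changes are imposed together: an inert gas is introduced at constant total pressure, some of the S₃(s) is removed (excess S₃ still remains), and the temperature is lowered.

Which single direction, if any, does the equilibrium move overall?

cannot be determined

Adding inert gas at constant total pressure expands the volume and lowers every reacting partial pressure. With Δn_gas = 1 − 0 = +1, Q moves away from K toward the side with fewer gas moles, so the system shifts toward the side with more gas moles — to the right.
S₃ is a pure solid; its activity is 1 regardless of amount, so Q is unaffected — no shift from this change.
The forward reaction is endothermic. Lowering T favours the exothermic direction — shift to the left.
The individual effects push in opposite directions; without quantitative information the net direction cannot be determined.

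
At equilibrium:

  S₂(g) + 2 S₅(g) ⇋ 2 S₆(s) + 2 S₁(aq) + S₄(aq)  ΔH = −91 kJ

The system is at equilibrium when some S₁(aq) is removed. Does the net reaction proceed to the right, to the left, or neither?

Removing S₁ (aq), a product, drives the reaction to the right.

right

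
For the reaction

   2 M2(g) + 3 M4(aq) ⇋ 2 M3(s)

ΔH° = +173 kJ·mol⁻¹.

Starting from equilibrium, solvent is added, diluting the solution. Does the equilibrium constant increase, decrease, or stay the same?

The equilibrium constant depends only on temperature. This perturbation may move the position of equilibrium, but since T is unchanged, K itself is unchanged.

unchanged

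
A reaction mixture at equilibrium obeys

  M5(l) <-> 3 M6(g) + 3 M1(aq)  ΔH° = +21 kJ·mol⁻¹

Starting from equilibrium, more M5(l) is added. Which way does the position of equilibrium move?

M5 is a pure liquid; its activity is 1 regardless of amount, so Q is unaffected — no shift from this change.

no shift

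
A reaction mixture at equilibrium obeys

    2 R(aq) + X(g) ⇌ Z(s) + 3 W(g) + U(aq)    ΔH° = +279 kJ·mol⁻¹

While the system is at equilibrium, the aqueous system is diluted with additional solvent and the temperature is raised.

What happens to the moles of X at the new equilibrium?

Dilution lowers every aqueous concentration by the same factor. Δn_aq = 1 − 2 = -1, so the system shifts toward the side with more dissolved moles — to the left.
The forward reaction is endothermic. Raising T favours the endothermic direction — shift to the right.
The two effects oppose each other, so the net shift — and hence the change in X — cannot be determined from the given information.

cannot be determined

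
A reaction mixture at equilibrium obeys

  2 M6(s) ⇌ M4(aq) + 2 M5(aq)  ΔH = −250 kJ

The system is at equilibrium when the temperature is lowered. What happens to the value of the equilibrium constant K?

K depends on temperature via the van 't Hoff relation. The forward reaction is exothermic, so lowering T increases K.

increases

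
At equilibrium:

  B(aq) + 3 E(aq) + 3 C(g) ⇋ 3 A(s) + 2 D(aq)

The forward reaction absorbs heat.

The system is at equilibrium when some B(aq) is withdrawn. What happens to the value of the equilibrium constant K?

unchanged

The equilibrium constant depends only on temperature. This perturbation may move the position of equilibrium, but since T is unchanged, K itself is unchanged.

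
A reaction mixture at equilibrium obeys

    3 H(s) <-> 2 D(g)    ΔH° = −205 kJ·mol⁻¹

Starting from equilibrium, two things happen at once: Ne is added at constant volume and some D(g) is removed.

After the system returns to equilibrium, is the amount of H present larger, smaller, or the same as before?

decreases

At constant volume, adding an inert gas leaves every reacting species' partial pressure unchanged, so Q is unchanged — no shift from this change.
Removing D (g), a product, drives the reaction to the right.
The net shift is to the right. H is a reactant, so its amount decreases.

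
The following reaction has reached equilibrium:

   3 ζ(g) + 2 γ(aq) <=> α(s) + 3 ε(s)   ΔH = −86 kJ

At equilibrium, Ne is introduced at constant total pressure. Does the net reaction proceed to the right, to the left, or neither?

Adding inert gas at constant total pressure expands the volume and lowers every reacting partial pressure. With Δn_gas = 0 − 3 = -3, Q moves away from K toward the side with fewer gas moles, so the system shifts toward the side with more gas moles — to the left.

left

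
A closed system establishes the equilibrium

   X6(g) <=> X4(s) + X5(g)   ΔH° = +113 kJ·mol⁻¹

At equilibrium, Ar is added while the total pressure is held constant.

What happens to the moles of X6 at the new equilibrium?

Adding inert gas at constant total pressure expands the volume, scaling every reacting partial pressure by the same factor. Δn_gas = 1 − 1 = 0, so Q is unchanged — no shift.
No net shift occurs, so the amount of X6 is unchanged.

unchanged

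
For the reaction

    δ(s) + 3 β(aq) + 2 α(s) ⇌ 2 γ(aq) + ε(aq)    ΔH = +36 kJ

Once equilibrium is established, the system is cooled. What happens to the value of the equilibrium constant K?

K depends on temperature via the van 't Hoff relation. The forward reaction is endothermic, so lowering T decreases K.

decreases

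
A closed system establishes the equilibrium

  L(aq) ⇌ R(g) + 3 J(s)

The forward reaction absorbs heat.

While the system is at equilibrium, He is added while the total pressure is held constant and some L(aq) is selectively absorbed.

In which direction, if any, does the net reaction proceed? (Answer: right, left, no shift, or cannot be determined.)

Adding inert gas at constant total pressure expands the volume and lowers every reacting partial pressure. With Δn_gas = 1 − 0 = +1, Q moves away from K toward the side with fewer gas moles, so the system shifts toward the side with more gas moles — to the right.
Removing L (aq), a reactant, drives the reaction to the left.
The individual effects push in opposite directions; without quantitative information the net direction cannot be determined.

cannot be determined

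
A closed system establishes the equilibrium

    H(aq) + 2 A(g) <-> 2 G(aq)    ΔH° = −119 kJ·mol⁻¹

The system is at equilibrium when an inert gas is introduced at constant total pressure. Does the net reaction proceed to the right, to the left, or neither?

left

Adding inert gas at constant total pressure expands the volume and lowers every reacting partial pressure. With Δn_gas = 0 − 2 = -2, Q moves away from K toward the side with fewer gas moles, so the system shifts toward the side with more gas moles — to the left.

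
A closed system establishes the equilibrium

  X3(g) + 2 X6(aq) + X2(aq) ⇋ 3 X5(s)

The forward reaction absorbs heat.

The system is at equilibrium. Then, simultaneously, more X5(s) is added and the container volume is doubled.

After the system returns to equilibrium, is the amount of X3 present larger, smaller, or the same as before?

increases

X5 is a pure solid; its activity is 1 regardless of amount, so Q is unaffected — no shift from this change.
Gas moles: reactants 1, products 0 (Δn_gas = -1). Expansion shifts the system toward the side with more moles of gas — to the left.
The net shift is to the left. X3 is a reactant, so its amount increases.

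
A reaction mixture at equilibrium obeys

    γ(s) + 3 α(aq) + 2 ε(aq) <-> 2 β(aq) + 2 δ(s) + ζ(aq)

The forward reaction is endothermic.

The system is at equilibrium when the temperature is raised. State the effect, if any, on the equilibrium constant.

K depends on temperature via the van 't Hoff relation. The forward reaction is endothermic, so raising T increases K.

increases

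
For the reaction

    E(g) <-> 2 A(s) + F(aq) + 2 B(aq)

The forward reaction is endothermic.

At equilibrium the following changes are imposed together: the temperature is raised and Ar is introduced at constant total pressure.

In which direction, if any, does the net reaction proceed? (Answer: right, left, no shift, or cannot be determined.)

cannot be determined

The forward reaction is endothermic. Raising T favours the endothermic direction — shift to the right.
Adding inert gas at constant total pressure expands the volume and lowers every reacting partial pressure. With Δn_gas = 0 − 1 = -1, Q moves away from K toward the side with fewer gas moles, so the system shifts toward the side with more gas moles — to the left.
The individual effects push in opposite directions; without quantitative information the net direction cannot be determined.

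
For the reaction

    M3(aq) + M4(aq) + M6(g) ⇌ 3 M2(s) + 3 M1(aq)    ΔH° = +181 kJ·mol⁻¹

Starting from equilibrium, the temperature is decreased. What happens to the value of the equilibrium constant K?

decreases

K depends on temperature via the van 't Hoff relation. The forward reaction is endothermic, so lowering T decreases K.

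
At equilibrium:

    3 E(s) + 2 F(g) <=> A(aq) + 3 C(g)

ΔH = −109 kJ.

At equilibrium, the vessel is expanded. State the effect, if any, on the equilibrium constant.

unchanged

The equilibrium constant depends only on temperature. This perturbation may move the position of equilibrium, but since T is unchanged, K itself is unchanged.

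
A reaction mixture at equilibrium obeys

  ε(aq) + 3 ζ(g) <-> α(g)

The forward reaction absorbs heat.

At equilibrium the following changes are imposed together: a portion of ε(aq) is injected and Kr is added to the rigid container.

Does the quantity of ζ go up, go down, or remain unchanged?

Adding ε (aq), a reactant, drives the reaction to the right.
At constant volume, adding an inert gas leaves every reacting species' partial pressure unchanged, so Q is unchanged — no shift from this change.
The net shift is to the right. ζ is a reactant, so its amount decreases.

decreases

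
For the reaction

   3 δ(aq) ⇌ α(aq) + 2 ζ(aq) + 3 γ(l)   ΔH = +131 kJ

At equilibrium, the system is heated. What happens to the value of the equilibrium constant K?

K depends on temperature via the van 't Hoff relation. The forward reaction is endothermic, so raising T increases K.

increases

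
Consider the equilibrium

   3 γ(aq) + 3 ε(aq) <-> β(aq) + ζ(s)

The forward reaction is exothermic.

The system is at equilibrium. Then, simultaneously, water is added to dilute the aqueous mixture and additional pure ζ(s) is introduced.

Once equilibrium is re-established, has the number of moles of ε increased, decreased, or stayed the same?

increases

Dilution lowers every aqueous concentration by the same factor. Δn_aq = 1 − 6 = -5, so the system shifts toward the side with more dissolved moles — to the left.
ζ is a pure solid; its activity is 1 regardless of amount, so Q is unaffected — no shift from this change.
The net shift is to the left. ε is a reactant, so its amount increases.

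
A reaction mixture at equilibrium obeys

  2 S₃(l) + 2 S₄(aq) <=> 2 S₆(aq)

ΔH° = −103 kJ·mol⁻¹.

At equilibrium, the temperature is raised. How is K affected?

K depends on temperature via the van 't Hoff relation. The forward reaction is exothermic, so raising T decreases K.

decreases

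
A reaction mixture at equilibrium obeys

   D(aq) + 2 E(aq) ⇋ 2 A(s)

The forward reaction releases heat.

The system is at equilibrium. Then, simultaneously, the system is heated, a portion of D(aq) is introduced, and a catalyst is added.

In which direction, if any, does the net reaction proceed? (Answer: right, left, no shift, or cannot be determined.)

The forward reaction is exothermic. Raising T favours the endothermic direction — shift to the left.
Adding D (aq), a reactant, drives the reaction to the right.
A catalyst speeds both forward and reverse rates equally; it changes neither Q nor K — no shift from this change.
The individual effects push in opposite directions; without quantitative information the net direction cannot be determined.

cannot be determined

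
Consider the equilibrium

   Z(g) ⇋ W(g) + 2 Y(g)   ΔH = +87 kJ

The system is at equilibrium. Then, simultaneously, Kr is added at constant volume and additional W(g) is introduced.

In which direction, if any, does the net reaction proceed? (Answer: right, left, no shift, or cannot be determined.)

left

At constant volume, adding an inert gas leaves every reacting species' partial pressure unchanged, so Q is unchanged — no shift from this change.
Adding W (g), a product, drives the reaction to the left.
Only the nonzero effect(s) matter; the net shift is to the left.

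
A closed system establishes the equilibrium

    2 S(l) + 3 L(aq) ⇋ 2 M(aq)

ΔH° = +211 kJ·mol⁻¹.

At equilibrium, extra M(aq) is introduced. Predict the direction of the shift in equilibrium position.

left

Adding M (aq), a product, drives the reaction to the left.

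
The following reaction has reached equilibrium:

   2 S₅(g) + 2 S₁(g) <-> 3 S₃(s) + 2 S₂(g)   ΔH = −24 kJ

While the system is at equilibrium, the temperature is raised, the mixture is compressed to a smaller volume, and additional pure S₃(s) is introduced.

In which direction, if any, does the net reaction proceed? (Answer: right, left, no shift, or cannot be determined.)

cannot be determined

The forward reaction is exothermic. Raising T favours the endothermic direction — shift to the left.
Gas moles: reactants 4, products 2 (Δn_gas = -2). Compression shifts the system toward the side with fewer moles of gas — to the right.
S₃ is a pure solid; its activity is 1 regardless of amount, so Q is unaffected — no shift from this change.
The individual effects push in opposite directions; without quantitative information the net direction cannot be determined.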